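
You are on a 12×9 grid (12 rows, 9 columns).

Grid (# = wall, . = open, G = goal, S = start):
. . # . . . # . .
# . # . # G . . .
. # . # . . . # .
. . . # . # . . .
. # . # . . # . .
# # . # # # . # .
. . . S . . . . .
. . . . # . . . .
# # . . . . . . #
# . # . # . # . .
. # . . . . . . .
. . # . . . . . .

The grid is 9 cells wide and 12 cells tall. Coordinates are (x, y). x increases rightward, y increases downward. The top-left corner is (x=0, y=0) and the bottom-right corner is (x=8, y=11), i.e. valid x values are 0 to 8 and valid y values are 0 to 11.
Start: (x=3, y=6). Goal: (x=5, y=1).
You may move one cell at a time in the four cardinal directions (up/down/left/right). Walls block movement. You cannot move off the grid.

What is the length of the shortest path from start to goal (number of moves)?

Answer: Shortest path length: 13

Derivation:
BFS from (x=3, y=6) until reaching (x=5, y=1):
  Distance 0: (x=3, y=6)
  Distance 1: (x=2, y=6), (x=4, y=6), (x=3, y=7)
  Distance 2: (x=2, y=5), (x=1, y=6), (x=5, y=6), (x=2, y=7), (x=3, y=8)
  Distance 3: (x=2, y=4), (x=0, y=6), (x=6, y=6), (x=1, y=7), (x=5, y=7), (x=2, y=8), (x=4, y=8), (x=3, y=9)
  Distance 4: (x=2, y=3), (x=6, y=5), (x=7, y=6), (x=0, y=7), (x=6, y=7), (x=5, y=8), (x=3, y=10)
  Distance 5: (x=2, y=2), (x=1, y=3), (x=8, y=6), (x=7, y=7), (x=6, y=8), (x=5, y=9), (x=2, y=10), (x=4, y=10), (x=3, y=11)
  Distance 6: (x=0, y=3), (x=8, y=5), (x=8, y=7), (x=7, y=8), (x=5, y=10), (x=4, y=11)
  Distance 7: (x=0, y=2), (x=0, y=4), (x=8, y=4), (x=7, y=9), (x=6, y=10), (x=5, y=11)
  Distance 8: (x=8, y=3), (x=7, y=4), (x=8, y=9), (x=7, y=10), (x=6, y=11)
  Distance 9: (x=8, y=2), (x=7, y=3), (x=8, y=10), (x=7, y=11)
  Distance 10: (x=8, y=1), (x=6, y=3), (x=8, y=11)
  Distance 11: (x=8, y=0), (x=7, y=1), (x=6, y=2)
  Distance 12: (x=7, y=0), (x=6, y=1), (x=5, y=2)
  Distance 13: (x=5, y=1), (x=4, y=2)  <- goal reached here
One shortest path (13 moves): (x=3, y=6) -> (x=4, y=6) -> (x=5, y=6) -> (x=6, y=6) -> (x=7, y=6) -> (x=8, y=6) -> (x=8, y=5) -> (x=8, y=4) -> (x=7, y=4) -> (x=7, y=3) -> (x=6, y=3) -> (x=6, y=2) -> (x=5, y=2) -> (x=5, y=1)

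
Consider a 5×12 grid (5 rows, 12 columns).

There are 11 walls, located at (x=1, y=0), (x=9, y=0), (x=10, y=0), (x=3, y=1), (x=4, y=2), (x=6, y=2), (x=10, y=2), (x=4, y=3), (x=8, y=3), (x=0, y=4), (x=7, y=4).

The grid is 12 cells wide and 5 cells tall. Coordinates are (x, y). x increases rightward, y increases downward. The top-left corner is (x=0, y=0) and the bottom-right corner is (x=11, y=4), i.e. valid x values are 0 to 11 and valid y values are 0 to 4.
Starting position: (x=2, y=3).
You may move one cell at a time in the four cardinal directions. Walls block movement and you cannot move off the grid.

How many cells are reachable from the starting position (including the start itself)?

BFS flood-fill from (x=2, y=3):
  Distance 0: (x=2, y=3)
  Distance 1: (x=2, y=2), (x=1, y=3), (x=3, y=3), (x=2, y=4)
  Distance 2: (x=2, y=1), (x=1, y=2), (x=3, y=2), (x=0, y=3), (x=1, y=4), (x=3, y=4)
  Distance 3: (x=2, y=0), (x=1, y=1), (x=0, y=2), (x=4, y=4)
  Distance 4: (x=3, y=0), (x=0, y=1), (x=5, y=4)
  Distance 5: (x=0, y=0), (x=4, y=0), (x=5, y=3), (x=6, y=4)
  Distance 6: (x=5, y=0), (x=4, y=1), (x=5, y=2), (x=6, y=3)
  Distance 7: (x=6, y=0), (x=5, y=1), (x=7, y=3)
  Distance 8: (x=7, y=0), (x=6, y=1), (x=7, y=2)
  Distance 9: (x=8, y=0), (x=7, y=1), (x=8, y=2)
  Distance 10: (x=8, y=1), (x=9, y=2)
  Distance 11: (x=9, y=1), (x=9, y=3)
  Distance 12: (x=10, y=1), (x=10, y=3), (x=9, y=4)
  Distance 13: (x=11, y=1), (x=11, y=3), (x=8, y=4), (x=10, y=4)
  Distance 14: (x=11, y=0), (x=11, y=2), (x=11, y=4)
Total reachable: 49 (grid has 49 open cells total)

Answer: Reachable cells: 49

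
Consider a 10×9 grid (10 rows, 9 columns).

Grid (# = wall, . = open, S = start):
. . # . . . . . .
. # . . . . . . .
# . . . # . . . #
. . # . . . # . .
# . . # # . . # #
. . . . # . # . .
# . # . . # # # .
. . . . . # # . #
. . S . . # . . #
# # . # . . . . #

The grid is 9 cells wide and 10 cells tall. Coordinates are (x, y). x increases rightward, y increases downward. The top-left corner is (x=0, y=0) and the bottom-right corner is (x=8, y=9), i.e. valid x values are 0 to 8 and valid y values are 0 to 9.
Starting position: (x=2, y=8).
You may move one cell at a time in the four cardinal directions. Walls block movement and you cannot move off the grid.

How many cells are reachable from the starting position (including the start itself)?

Answer: Reachable cells: 56

Derivation:
BFS flood-fill from (x=2, y=8):
  Distance 0: (x=2, y=8)
  Distance 1: (x=2, y=7), (x=1, y=8), (x=3, y=8), (x=2, y=9)
  Distance 2: (x=1, y=7), (x=3, y=7), (x=0, y=8), (x=4, y=8)
  Distance 3: (x=1, y=6), (x=3, y=6), (x=0, y=7), (x=4, y=7), (x=4, y=9)
  Distance 4: (x=1, y=5), (x=3, y=5), (x=4, y=6), (x=5, y=9)
  Distance 5: (x=1, y=4), (x=0, y=5), (x=2, y=5), (x=6, y=9)
  Distance 6: (x=1, y=3), (x=2, y=4), (x=6, y=8), (x=7, y=9)
  Distance 7: (x=1, y=2), (x=0, y=3), (x=7, y=8)
  Distance 8: (x=2, y=2), (x=7, y=7)
  Distance 9: (x=2, y=1), (x=3, y=2)
  Distance 10: (x=3, y=1), (x=3, y=3)
  Distance 11: (x=3, y=0), (x=4, y=1), (x=4, y=3)
  Distance 12: (x=4, y=0), (x=5, y=1), (x=5, y=3)
  Distance 13: (x=5, y=0), (x=6, y=1), (x=5, y=2), (x=5, y=4)
  Distance 14: (x=6, y=0), (x=7, y=1), (x=6, y=2), (x=6, y=4), (x=5, y=5)
  Distance 15: (x=7, y=0), (x=8, y=1), (x=7, y=2)
  Distance 16: (x=8, y=0), (x=7, y=3)
  Distance 17: (x=8, y=3)
Total reachable: 56 (grid has 62 open cells total)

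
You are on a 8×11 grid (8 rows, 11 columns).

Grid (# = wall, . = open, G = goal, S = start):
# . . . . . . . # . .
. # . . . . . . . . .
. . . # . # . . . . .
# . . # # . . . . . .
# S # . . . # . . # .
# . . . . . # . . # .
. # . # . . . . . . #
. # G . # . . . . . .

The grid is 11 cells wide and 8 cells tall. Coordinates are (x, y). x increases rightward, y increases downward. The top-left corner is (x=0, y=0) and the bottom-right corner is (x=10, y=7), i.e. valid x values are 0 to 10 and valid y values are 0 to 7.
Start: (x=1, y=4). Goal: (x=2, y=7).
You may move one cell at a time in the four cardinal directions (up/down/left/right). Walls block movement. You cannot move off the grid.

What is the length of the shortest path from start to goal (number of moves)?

BFS from (x=1, y=4) until reaching (x=2, y=7):
  Distance 0: (x=1, y=4)
  Distance 1: (x=1, y=3), (x=1, y=5)
  Distance 2: (x=1, y=2), (x=2, y=3), (x=2, y=5)
  Distance 3: (x=0, y=2), (x=2, y=2), (x=3, y=5), (x=2, y=6)
  Distance 4: (x=0, y=1), (x=2, y=1), (x=3, y=4), (x=4, y=5), (x=2, y=7)  <- goal reached here
One shortest path (4 moves): (x=1, y=4) -> (x=1, y=5) -> (x=2, y=5) -> (x=2, y=6) -> (x=2, y=7)

Answer: Shortest path length: 4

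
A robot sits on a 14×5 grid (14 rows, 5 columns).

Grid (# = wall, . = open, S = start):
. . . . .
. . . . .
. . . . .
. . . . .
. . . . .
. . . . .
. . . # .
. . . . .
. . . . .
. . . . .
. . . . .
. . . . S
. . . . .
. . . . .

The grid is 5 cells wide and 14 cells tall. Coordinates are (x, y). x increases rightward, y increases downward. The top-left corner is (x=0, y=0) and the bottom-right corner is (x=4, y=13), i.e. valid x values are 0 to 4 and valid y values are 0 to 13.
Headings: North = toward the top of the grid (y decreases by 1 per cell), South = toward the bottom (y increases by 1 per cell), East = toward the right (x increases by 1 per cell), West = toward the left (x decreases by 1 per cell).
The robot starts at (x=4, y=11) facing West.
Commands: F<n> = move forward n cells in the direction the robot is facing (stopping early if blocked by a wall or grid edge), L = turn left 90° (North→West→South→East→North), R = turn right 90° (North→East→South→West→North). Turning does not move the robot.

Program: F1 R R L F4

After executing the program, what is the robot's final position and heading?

Start: (x=4, y=11), facing West
  F1: move forward 1, now at (x=3, y=11)
  R: turn right, now facing North
  R: turn right, now facing East
  L: turn left, now facing North
  F4: move forward 4, now at (x=3, y=7)
Final: (x=3, y=7), facing North

Answer: Final position: (x=3, y=7), facing North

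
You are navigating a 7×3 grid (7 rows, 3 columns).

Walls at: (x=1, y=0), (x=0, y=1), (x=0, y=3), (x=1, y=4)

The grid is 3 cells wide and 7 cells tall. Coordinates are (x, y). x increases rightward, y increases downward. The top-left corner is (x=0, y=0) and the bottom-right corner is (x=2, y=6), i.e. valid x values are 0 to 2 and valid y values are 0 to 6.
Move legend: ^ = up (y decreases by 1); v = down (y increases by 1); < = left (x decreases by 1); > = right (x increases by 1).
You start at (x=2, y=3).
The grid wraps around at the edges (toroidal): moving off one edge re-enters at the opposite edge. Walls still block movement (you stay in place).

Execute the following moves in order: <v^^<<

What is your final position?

Answer: Final position: (x=1, y=1)

Derivation:
Start: (x=2, y=3)
  < (left): (x=2, y=3) -> (x=1, y=3)
  v (down): blocked, stay at (x=1, y=3)
  ^ (up): (x=1, y=3) -> (x=1, y=2)
  ^ (up): (x=1, y=2) -> (x=1, y=1)
  < (left): blocked, stay at (x=1, y=1)
  < (left): blocked, stay at (x=1, y=1)
Final: (x=1, y=1)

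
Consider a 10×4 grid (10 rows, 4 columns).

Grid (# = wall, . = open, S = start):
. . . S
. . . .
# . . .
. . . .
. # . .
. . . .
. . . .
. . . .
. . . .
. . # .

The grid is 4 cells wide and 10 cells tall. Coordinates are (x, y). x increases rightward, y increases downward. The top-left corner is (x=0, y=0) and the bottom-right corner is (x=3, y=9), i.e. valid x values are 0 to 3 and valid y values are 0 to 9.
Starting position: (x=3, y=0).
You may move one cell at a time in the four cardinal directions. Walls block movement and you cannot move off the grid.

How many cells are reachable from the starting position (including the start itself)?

Answer: Reachable cells: 37

Derivation:
BFS flood-fill from (x=3, y=0):
  Distance 0: (x=3, y=0)
  Distance 1: (x=2, y=0), (x=3, y=1)
  Distance 2: (x=1, y=0), (x=2, y=1), (x=3, y=2)
  Distance 3: (x=0, y=0), (x=1, y=1), (x=2, y=2), (x=3, y=3)
  Distance 4: (x=0, y=1), (x=1, y=2), (x=2, y=3), (x=3, y=4)
  Distance 5: (x=1, y=3), (x=2, y=4), (x=3, y=5)
  Distance 6: (x=0, y=3), (x=2, y=5), (x=3, y=6)
  Distance 7: (x=0, y=4), (x=1, y=5), (x=2, y=6), (x=3, y=7)
  Distance 8: (x=0, y=5), (x=1, y=6), (x=2, y=7), (x=3, y=8)
  Distance 9: (x=0, y=6), (x=1, y=7), (x=2, y=8), (x=3, y=9)
  Distance 10: (x=0, y=7), (x=1, y=8)
  Distance 11: (x=0, y=8), (x=1, y=9)
  Distance 12: (x=0, y=9)
Total reachable: 37 (grid has 37 open cells total)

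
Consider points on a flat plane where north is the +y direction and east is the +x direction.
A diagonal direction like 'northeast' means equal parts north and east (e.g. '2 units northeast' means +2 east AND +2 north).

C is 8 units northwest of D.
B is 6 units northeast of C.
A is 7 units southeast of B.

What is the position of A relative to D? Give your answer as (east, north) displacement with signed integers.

Place D at the origin (east=0, north=0).
  C is 8 units northwest of D: delta (east=-8, north=+8); C at (east=-8, north=8).
  B is 6 units northeast of C: delta (east=+6, north=+6); B at (east=-2, north=14).
  A is 7 units southeast of B: delta (east=+7, north=-7); A at (east=5, north=7).
Therefore A relative to D: (east=5, north=7).

Answer: A is at (east=5, north=7) relative to D.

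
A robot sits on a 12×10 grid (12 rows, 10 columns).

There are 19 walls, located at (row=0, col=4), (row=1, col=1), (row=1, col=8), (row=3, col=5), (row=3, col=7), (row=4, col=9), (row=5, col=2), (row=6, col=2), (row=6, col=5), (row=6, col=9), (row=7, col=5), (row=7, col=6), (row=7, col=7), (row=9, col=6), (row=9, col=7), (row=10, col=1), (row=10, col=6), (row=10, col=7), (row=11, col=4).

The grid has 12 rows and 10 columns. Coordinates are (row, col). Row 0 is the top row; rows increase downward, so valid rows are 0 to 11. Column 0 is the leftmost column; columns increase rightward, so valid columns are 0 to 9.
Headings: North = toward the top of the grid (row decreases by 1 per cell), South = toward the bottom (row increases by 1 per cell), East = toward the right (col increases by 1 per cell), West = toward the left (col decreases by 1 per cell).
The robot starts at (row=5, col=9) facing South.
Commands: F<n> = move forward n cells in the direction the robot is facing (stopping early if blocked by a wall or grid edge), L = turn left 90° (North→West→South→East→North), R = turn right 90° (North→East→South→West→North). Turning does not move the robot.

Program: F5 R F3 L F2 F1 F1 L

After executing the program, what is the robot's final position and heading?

Answer: Final position: (row=6, col=6), facing East

Derivation:
Start: (row=5, col=9), facing South
  F5: move forward 0/5 (blocked), now at (row=5, col=9)
  R: turn right, now facing West
  F3: move forward 3, now at (row=5, col=6)
  L: turn left, now facing South
  F2: move forward 1/2 (blocked), now at (row=6, col=6)
  F1: move forward 0/1 (blocked), now at (row=6, col=6)
  F1: move forward 0/1 (blocked), now at (row=6, col=6)
  L: turn left, now facing East
Final: (row=6, col=6), facing East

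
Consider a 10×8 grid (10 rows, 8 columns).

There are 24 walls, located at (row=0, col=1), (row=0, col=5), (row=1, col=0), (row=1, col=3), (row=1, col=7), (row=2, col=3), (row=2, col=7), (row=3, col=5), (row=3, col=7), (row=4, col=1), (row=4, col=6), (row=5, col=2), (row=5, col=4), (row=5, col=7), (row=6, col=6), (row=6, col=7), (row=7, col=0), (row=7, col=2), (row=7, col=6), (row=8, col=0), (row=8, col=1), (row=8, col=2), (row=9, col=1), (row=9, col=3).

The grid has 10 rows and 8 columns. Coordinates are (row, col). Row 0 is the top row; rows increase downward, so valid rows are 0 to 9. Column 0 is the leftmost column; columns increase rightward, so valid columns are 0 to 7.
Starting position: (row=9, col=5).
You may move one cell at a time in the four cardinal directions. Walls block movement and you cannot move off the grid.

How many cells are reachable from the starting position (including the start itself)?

Answer: Reachable cells: 52

Derivation:
BFS flood-fill from (row=9, col=5):
  Distance 0: (row=9, col=5)
  Distance 1: (row=8, col=5), (row=9, col=4), (row=9, col=6)
  Distance 2: (row=7, col=5), (row=8, col=4), (row=8, col=6), (row=9, col=7)
  Distance 3: (row=6, col=5), (row=7, col=4), (row=8, col=3), (row=8, col=7)
  Distance 4: (row=5, col=5), (row=6, col=4), (row=7, col=3), (row=7, col=7)
  Distance 5: (row=4, col=5), (row=5, col=6), (row=6, col=3)
  Distance 6: (row=4, col=4), (row=5, col=3), (row=6, col=2)
  Distance 7: (row=3, col=4), (row=4, col=3), (row=6, col=1)
  Distance 8: (row=2, col=4), (row=3, col=3), (row=4, col=2), (row=5, col=1), (row=6, col=0), (row=7, col=1)
  Distance 9: (row=1, col=4), (row=2, col=5), (row=3, col=2), (row=5, col=0)
  Distance 10: (row=0, col=4), (row=1, col=5), (row=2, col=2), (row=2, col=6), (row=3, col=1), (row=4, col=0)
  Distance 11: (row=0, col=3), (row=1, col=2), (row=1, col=6), (row=2, col=1), (row=3, col=0), (row=3, col=6)
  Distance 12: (row=0, col=2), (row=0, col=6), (row=1, col=1), (row=2, col=0)
  Distance 13: (row=0, col=7)
Total reachable: 52 (grid has 56 open cells total)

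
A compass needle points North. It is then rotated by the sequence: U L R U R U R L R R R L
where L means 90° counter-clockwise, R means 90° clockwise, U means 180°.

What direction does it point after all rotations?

Start: North
  U (U-turn (180°)) -> South
  L (left (90° counter-clockwise)) -> East
  R (right (90° clockwise)) -> South
  U (U-turn (180°)) -> North
  R (right (90° clockwise)) -> East
  U (U-turn (180°)) -> West
  R (right (90° clockwise)) -> North
  L (left (90° counter-clockwise)) -> West
  R (right (90° clockwise)) -> North
  R (right (90° clockwise)) -> East
  R (right (90° clockwise)) -> South
  L (left (90° counter-clockwise)) -> East
Final: East

Answer: Final heading: East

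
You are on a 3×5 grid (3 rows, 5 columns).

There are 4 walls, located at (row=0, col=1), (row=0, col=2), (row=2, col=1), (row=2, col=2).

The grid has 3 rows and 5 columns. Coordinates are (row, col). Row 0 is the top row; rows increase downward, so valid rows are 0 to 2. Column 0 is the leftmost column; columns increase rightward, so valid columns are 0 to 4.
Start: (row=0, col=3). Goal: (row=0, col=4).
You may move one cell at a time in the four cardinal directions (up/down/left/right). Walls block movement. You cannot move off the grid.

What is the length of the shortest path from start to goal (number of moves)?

Answer: Shortest path length: 1

Derivation:
BFS from (row=0, col=3) until reaching (row=0, col=4):
  Distance 0: (row=0, col=3)
  Distance 1: (row=0, col=4), (row=1, col=3)  <- goal reached here
One shortest path (1 moves): (row=0, col=3) -> (row=0, col=4)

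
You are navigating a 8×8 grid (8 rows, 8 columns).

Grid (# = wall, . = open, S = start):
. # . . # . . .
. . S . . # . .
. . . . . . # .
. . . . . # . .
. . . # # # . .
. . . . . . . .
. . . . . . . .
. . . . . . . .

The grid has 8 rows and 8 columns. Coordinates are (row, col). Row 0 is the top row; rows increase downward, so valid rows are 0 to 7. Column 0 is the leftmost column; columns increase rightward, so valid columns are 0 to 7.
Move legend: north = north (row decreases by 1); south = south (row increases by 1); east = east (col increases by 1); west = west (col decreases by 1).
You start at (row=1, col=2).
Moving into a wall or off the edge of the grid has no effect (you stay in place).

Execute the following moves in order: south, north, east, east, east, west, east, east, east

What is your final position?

Start: (row=1, col=2)
  south (south): (row=1, col=2) -> (row=2, col=2)
  north (north): (row=2, col=2) -> (row=1, col=2)
  east (east): (row=1, col=2) -> (row=1, col=3)
  east (east): (row=1, col=3) -> (row=1, col=4)
  east (east): blocked, stay at (row=1, col=4)
  west (west): (row=1, col=4) -> (row=1, col=3)
  east (east): (row=1, col=3) -> (row=1, col=4)
  east (east): blocked, stay at (row=1, col=4)
  east (east): blocked, stay at (row=1, col=4)
Final: (row=1, col=4)

Answer: Final position: (row=1, col=4)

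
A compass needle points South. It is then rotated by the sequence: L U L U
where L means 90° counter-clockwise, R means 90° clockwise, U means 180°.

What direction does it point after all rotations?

Answer: Final heading: North

Derivation:
Start: South
  L (left (90° counter-clockwise)) -> East
  U (U-turn (180°)) -> West
  L (left (90° counter-clockwise)) -> South
  U (U-turn (180°)) -> North
Final: North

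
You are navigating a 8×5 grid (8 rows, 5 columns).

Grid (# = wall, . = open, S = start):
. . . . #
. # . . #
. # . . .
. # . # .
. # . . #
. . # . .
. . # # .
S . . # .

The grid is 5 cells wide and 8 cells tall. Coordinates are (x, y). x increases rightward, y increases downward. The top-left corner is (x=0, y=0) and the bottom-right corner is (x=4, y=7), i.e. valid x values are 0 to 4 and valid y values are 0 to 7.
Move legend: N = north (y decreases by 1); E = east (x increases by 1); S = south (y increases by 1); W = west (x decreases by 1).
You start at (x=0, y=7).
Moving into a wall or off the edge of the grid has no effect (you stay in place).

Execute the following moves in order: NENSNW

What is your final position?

Answer: Final position: (x=0, y=5)

Derivation:
Start: (x=0, y=7)
  N (north): (x=0, y=7) -> (x=0, y=6)
  E (east): (x=0, y=6) -> (x=1, y=6)
  N (north): (x=1, y=6) -> (x=1, y=5)
  S (south): (x=1, y=5) -> (x=1, y=6)
  N (north): (x=1, y=6) -> (x=1, y=5)
  W (west): (x=1, y=5) -> (x=0, y=5)
Final: (x=0, y=5)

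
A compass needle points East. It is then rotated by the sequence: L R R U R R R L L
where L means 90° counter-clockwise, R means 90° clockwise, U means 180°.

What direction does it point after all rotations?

Start: East
  L (left (90° counter-clockwise)) -> North
  R (right (90° clockwise)) -> East
  R (right (90° clockwise)) -> South
  U (U-turn (180°)) -> North
  R (right (90° clockwise)) -> East
  R (right (90° clockwise)) -> South
  R (right (90° clockwise)) -> West
  L (left (90° counter-clockwise)) -> South
  L (left (90° counter-clockwise)) -> East
Final: East

Answer: Final heading: East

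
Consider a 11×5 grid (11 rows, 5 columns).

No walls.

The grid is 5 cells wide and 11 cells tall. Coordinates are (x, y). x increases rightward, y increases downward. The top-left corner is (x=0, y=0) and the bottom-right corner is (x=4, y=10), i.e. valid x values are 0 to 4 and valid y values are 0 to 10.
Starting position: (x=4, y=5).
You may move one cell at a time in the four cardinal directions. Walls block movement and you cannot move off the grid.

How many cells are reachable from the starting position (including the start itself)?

BFS flood-fill from (x=4, y=5):
  Distance 0: (x=4, y=5)
  Distance 1: (x=4, y=4), (x=3, y=5), (x=4, y=6)
  Distance 2: (x=4, y=3), (x=3, y=4), (x=2, y=5), (x=3, y=6), (x=4, y=7)
  Distance 3: (x=4, y=2), (x=3, y=3), (x=2, y=4), (x=1, y=5), (x=2, y=6), (x=3, y=7), (x=4, y=8)
  Distance 4: (x=4, y=1), (x=3, y=2), (x=2, y=3), (x=1, y=4), (x=0, y=5), (x=1, y=6), (x=2, y=7), (x=3, y=8), (x=4, y=9)
  Distance 5: (x=4, y=0), (x=3, y=1), (x=2, y=2), (x=1, y=3), (x=0, y=4), (x=0, y=6), (x=1, y=7), (x=2, y=8), (x=3, y=9), (x=4, y=10)
  Distance 6: (x=3, y=0), (x=2, y=1), (x=1, y=2), (x=0, y=3), (x=0, y=7), (x=1, y=8), (x=2, y=9), (x=3, y=10)
  Distance 7: (x=2, y=0), (x=1, y=1), (x=0, y=2), (x=0, y=8), (x=1, y=9), (x=2, y=10)
  Distance 8: (x=1, y=0), (x=0, y=1), (x=0, y=9), (x=1, y=10)
  Distance 9: (x=0, y=0), (x=0, y=10)
Total reachable: 55 (grid has 55 open cells total)

Answer: Reachable cells: 55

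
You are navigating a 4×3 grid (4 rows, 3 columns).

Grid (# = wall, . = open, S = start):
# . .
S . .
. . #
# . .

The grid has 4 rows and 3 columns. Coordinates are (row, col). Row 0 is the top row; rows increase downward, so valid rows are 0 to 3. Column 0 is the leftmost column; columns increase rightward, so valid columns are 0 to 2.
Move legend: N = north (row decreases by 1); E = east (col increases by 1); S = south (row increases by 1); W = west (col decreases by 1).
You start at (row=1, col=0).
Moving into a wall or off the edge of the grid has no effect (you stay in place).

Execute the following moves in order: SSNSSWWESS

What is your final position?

Start: (row=1, col=0)
  S (south): (row=1, col=0) -> (row=2, col=0)
  S (south): blocked, stay at (row=2, col=0)
  N (north): (row=2, col=0) -> (row=1, col=0)
  S (south): (row=1, col=0) -> (row=2, col=0)
  S (south): blocked, stay at (row=2, col=0)
  W (west): blocked, stay at (row=2, col=0)
  W (west): blocked, stay at (row=2, col=0)
  E (east): (row=2, col=0) -> (row=2, col=1)
  S (south): (row=2, col=1) -> (row=3, col=1)
  S (south): blocked, stay at (row=3, col=1)
Final: (row=3, col=1)

Answer: Final position: (row=3, col=1)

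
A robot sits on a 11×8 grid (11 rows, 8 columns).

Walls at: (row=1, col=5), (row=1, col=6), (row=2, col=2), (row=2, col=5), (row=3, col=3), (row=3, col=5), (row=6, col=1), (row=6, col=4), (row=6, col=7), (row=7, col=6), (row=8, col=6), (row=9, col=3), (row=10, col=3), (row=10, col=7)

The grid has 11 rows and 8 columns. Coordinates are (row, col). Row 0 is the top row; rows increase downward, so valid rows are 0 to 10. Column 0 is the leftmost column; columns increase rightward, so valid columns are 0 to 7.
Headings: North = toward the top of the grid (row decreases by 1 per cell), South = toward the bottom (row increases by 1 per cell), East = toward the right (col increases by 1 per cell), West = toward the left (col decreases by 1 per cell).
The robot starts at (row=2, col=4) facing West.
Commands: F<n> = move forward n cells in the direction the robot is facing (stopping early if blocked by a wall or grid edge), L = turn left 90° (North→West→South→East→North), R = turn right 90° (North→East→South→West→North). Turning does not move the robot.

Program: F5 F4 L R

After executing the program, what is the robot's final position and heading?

Start: (row=2, col=4), facing West
  F5: move forward 1/5 (blocked), now at (row=2, col=3)
  F4: move forward 0/4 (blocked), now at (row=2, col=3)
  L: turn left, now facing South
  R: turn right, now facing West
Final: (row=2, col=3), facing West

Answer: Final position: (row=2, col=3), facing West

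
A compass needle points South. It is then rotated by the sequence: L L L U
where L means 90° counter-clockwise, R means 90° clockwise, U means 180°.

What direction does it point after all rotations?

Answer: Final heading: East

Derivation:
Start: South
  L (left (90° counter-clockwise)) -> East
  L (left (90° counter-clockwise)) -> North
  L (left (90° counter-clockwise)) -> West
  U (U-turn (180°)) -> East
Final: East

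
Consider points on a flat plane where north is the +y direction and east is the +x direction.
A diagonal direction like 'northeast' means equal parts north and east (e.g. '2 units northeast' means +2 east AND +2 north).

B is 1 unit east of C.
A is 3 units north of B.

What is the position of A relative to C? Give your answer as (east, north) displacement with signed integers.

Place C at the origin (east=0, north=0).
  B is 1 unit east of C: delta (east=+1, north=+0); B at (east=1, north=0).
  A is 3 units north of B: delta (east=+0, north=+3); A at (east=1, north=3).
Therefore A relative to C: (east=1, north=3).

Answer: A is at (east=1, north=3) relative to C.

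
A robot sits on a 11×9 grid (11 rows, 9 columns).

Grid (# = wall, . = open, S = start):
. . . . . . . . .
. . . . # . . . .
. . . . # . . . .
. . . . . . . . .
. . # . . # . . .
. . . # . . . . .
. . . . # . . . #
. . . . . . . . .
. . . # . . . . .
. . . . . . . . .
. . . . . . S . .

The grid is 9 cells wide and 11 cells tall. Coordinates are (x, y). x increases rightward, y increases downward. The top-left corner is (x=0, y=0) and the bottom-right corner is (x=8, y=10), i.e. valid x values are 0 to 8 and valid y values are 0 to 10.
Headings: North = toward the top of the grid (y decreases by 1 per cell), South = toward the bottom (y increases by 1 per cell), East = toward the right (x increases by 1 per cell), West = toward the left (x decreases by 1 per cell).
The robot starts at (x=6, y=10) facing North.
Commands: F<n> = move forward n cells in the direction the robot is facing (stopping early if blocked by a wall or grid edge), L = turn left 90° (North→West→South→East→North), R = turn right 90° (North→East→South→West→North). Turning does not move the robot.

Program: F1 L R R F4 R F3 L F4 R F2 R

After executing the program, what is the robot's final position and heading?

Answer: Final position: (x=8, y=10), facing West

Derivation:
Start: (x=6, y=10), facing North
  F1: move forward 1, now at (x=6, y=9)
  L: turn left, now facing West
  R: turn right, now facing North
  R: turn right, now facing East
  F4: move forward 2/4 (blocked), now at (x=8, y=9)
  R: turn right, now facing South
  F3: move forward 1/3 (blocked), now at (x=8, y=10)
  L: turn left, now facing East
  F4: move forward 0/4 (blocked), now at (x=8, y=10)
  R: turn right, now facing South
  F2: move forward 0/2 (blocked), now at (x=8, y=10)
  R: turn right, now facing West
Final: (x=8, y=10), facing West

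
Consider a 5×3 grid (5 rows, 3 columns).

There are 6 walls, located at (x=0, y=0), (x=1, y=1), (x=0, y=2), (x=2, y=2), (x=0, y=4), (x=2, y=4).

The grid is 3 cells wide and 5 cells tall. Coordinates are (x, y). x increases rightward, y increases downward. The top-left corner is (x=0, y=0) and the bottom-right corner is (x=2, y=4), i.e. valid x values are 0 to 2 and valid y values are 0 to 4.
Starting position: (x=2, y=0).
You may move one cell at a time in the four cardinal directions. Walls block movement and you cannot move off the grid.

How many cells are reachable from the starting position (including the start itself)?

BFS flood-fill from (x=2, y=0):
  Distance 0: (x=2, y=0)
  Distance 1: (x=1, y=0), (x=2, y=1)
Total reachable: 3 (grid has 9 open cells total)

Answer: Reachable cells: 3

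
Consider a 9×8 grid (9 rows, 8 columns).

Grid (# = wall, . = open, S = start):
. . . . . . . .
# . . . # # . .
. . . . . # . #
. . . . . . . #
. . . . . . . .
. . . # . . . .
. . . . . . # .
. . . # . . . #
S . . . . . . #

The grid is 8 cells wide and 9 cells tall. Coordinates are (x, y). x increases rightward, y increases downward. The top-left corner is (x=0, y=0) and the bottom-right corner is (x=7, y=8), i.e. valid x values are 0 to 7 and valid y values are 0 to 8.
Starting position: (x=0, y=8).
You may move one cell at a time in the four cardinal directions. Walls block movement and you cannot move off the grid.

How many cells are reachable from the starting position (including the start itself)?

Answer: Reachable cells: 61

Derivation:
BFS flood-fill from (x=0, y=8):
  Distance 0: (x=0, y=8)
  Distance 1: (x=0, y=7), (x=1, y=8)
  Distance 2: (x=0, y=6), (x=1, y=7), (x=2, y=8)
  Distance 3: (x=0, y=5), (x=1, y=6), (x=2, y=7), (x=3, y=8)
  Distance 4: (x=0, y=4), (x=1, y=5), (x=2, y=6), (x=4, y=8)
  Distance 5: (x=0, y=3), (x=1, y=4), (x=2, y=5), (x=3, y=6), (x=4, y=7), (x=5, y=8)
  Distance 6: (x=0, y=2), (x=1, y=3), (x=2, y=4), (x=4, y=6), (x=5, y=7), (x=6, y=8)
  Distance 7: (x=1, y=2), (x=2, y=3), (x=3, y=4), (x=4, y=5), (x=5, y=6), (x=6, y=7)
  Distance 8: (x=1, y=1), (x=2, y=2), (x=3, y=3), (x=4, y=4), (x=5, y=5)
  Distance 9: (x=1, y=0), (x=2, y=1), (x=3, y=2), (x=4, y=3), (x=5, y=4), (x=6, y=5)
  Distance 10: (x=0, y=0), (x=2, y=0), (x=3, y=1), (x=4, y=2), (x=5, y=3), (x=6, y=4), (x=7, y=5)
  Distance 11: (x=3, y=0), (x=6, y=3), (x=7, y=4), (x=7, y=6)
  Distance 12: (x=4, y=0), (x=6, y=2)
  Distance 13: (x=5, y=0), (x=6, y=1)
  Distance 14: (x=6, y=0), (x=7, y=1)
  Distance 15: (x=7, y=0)
Total reachable: 61 (grid has 61 open cells total)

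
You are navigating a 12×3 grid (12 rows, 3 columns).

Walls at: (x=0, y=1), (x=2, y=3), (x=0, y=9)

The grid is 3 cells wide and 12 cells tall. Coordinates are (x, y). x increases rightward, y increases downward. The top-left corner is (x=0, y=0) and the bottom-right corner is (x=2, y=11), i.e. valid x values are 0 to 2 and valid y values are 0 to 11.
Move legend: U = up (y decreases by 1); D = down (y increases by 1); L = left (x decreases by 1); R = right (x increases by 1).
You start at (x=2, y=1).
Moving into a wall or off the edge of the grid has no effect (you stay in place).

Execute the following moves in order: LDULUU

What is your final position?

Start: (x=2, y=1)
  L (left): (x=2, y=1) -> (x=1, y=1)
  D (down): (x=1, y=1) -> (x=1, y=2)
  U (up): (x=1, y=2) -> (x=1, y=1)
  L (left): blocked, stay at (x=1, y=1)
  U (up): (x=1, y=1) -> (x=1, y=0)
  U (up): blocked, stay at (x=1, y=0)
Final: (x=1, y=0)

Answer: Final position: (x=1, y=0)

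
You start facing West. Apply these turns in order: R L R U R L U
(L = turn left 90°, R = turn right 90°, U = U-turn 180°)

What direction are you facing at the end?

Start: West
  R (right (90° clockwise)) -> North
  L (left (90° counter-clockwise)) -> West
  R (right (90° clockwise)) -> North
  U (U-turn (180°)) -> South
  R (right (90° clockwise)) -> West
  L (left (90° counter-clockwise)) -> South
  U (U-turn (180°)) -> North
Final: North

Answer: Final heading: North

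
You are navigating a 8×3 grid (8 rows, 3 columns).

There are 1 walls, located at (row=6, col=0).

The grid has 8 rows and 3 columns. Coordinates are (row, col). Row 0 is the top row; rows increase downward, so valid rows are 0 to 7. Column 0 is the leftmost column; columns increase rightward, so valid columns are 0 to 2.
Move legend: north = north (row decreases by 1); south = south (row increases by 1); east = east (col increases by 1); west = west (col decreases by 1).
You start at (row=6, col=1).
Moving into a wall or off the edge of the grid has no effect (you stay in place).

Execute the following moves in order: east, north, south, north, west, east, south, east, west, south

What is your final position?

Start: (row=6, col=1)
  east (east): (row=6, col=1) -> (row=6, col=2)
  north (north): (row=6, col=2) -> (row=5, col=2)
  south (south): (row=5, col=2) -> (row=6, col=2)
  north (north): (row=6, col=2) -> (row=5, col=2)
  west (west): (row=5, col=2) -> (row=5, col=1)
  east (east): (row=5, col=1) -> (row=5, col=2)
  south (south): (row=5, col=2) -> (row=6, col=2)
  east (east): blocked, stay at (row=6, col=2)
  west (west): (row=6, col=2) -> (row=6, col=1)
  south (south): (row=6, col=1) -> (row=7, col=1)
Final: (row=7, col=1)

Answer: Final position: (row=7, col=1)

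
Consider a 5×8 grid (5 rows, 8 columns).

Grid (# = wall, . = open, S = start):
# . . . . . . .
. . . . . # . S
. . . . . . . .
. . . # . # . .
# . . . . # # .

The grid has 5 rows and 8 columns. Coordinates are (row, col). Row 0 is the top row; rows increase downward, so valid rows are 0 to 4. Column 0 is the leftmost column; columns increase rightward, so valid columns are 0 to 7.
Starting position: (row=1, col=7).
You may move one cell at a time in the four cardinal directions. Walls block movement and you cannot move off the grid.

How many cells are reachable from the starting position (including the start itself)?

Answer: Reachable cells: 33

Derivation:
BFS flood-fill from (row=1, col=7):
  Distance 0: (row=1, col=7)
  Distance 1: (row=0, col=7), (row=1, col=6), (row=2, col=7)
  Distance 2: (row=0, col=6), (row=2, col=6), (row=3, col=7)
  Distance 3: (row=0, col=5), (row=2, col=5), (row=3, col=6), (row=4, col=7)
  Distance 4: (row=0, col=4), (row=2, col=4)
  Distance 5: (row=0, col=3), (row=1, col=4), (row=2, col=3), (row=3, col=4)
  Distance 6: (row=0, col=2), (row=1, col=3), (row=2, col=2), (row=4, col=4)
  Distance 7: (row=0, col=1), (row=1, col=2), (row=2, col=1), (row=3, col=2), (row=4, col=3)
  Distance 8: (row=1, col=1), (row=2, col=0), (row=3, col=1), (row=4, col=2)
  Distance 9: (row=1, col=0), (row=3, col=0), (row=4, col=1)
Total reachable: 33 (grid has 33 open cells total)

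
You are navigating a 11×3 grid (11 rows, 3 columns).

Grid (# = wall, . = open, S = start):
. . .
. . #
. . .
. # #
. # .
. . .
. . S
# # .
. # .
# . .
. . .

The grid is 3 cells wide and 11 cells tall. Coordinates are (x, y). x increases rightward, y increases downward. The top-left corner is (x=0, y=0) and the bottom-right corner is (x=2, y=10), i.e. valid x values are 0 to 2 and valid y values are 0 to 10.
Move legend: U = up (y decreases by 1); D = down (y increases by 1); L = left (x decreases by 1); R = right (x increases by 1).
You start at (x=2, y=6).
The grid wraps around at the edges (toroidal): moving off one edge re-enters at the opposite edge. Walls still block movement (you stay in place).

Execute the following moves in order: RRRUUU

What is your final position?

Start: (x=2, y=6)
  R (right): (x=2, y=6) -> (x=0, y=6)
  R (right): (x=0, y=6) -> (x=1, y=6)
  R (right): (x=1, y=6) -> (x=2, y=6)
  U (up): (x=2, y=6) -> (x=2, y=5)
  U (up): (x=2, y=5) -> (x=2, y=4)
  U (up): blocked, stay at (x=2, y=4)
Final: (x=2, y=4)

Answer: Final position: (x=2, y=4)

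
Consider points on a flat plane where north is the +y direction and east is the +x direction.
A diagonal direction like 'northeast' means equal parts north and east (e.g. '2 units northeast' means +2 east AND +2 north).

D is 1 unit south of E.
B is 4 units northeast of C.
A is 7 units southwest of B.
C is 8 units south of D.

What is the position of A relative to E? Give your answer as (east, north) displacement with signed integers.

Place E at the origin (east=0, north=0).
  D is 1 unit south of E: delta (east=+0, north=-1); D at (east=0, north=-1).
  C is 8 units south of D: delta (east=+0, north=-8); C at (east=0, north=-9).
  B is 4 units northeast of C: delta (east=+4, north=+4); B at (east=4, north=-5).
  A is 7 units southwest of B: delta (east=-7, north=-7); A at (east=-3, north=-12).
Therefore A relative to E: (east=-3, north=-12).

Answer: A is at (east=-3, north=-12) relative to E.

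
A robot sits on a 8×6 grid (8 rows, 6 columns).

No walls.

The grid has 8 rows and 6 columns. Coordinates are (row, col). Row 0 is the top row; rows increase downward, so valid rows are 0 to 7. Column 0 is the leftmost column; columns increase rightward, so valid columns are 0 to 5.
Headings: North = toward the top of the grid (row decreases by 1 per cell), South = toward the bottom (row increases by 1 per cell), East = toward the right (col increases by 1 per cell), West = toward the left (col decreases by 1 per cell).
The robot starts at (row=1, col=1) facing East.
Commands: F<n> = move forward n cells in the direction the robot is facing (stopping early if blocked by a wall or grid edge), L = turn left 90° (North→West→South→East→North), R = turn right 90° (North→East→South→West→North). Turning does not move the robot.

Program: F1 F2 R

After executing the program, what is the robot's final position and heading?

Start: (row=1, col=1), facing East
  F1: move forward 1, now at (row=1, col=2)
  F2: move forward 2, now at (row=1, col=4)
  R: turn right, now facing South
Final: (row=1, col=4), facing South

Answer: Final position: (row=1, col=4), facing South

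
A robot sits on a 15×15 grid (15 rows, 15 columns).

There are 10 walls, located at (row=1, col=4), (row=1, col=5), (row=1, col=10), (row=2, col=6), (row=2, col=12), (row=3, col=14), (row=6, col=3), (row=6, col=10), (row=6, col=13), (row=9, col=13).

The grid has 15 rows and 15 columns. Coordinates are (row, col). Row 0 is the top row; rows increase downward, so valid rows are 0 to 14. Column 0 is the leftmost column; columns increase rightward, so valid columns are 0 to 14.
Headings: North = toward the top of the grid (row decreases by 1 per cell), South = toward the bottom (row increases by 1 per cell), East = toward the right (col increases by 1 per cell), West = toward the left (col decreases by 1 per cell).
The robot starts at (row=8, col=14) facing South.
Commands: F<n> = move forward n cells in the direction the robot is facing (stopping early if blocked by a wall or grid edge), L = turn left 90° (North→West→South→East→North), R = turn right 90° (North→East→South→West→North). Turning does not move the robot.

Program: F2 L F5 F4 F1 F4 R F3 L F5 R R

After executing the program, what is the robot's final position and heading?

Answer: Final position: (row=13, col=14), facing West

Derivation:
Start: (row=8, col=14), facing South
  F2: move forward 2, now at (row=10, col=14)
  L: turn left, now facing East
  F5: move forward 0/5 (blocked), now at (row=10, col=14)
  F4: move forward 0/4 (blocked), now at (row=10, col=14)
  F1: move forward 0/1 (blocked), now at (row=10, col=14)
  F4: move forward 0/4 (blocked), now at (row=10, col=14)
  R: turn right, now facing South
  F3: move forward 3, now at (row=13, col=14)
  L: turn left, now facing East
  F5: move forward 0/5 (blocked), now at (row=13, col=14)
  R: turn right, now facing South
  R: turn right, now facing West
Final: (row=13, col=14), facing West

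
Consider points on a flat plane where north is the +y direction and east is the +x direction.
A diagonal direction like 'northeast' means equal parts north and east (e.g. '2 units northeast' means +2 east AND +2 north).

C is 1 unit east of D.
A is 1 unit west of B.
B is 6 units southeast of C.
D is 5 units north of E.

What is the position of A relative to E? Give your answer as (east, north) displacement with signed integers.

Answer: A is at (east=6, north=-1) relative to E.

Derivation:
Place E at the origin (east=0, north=0).
  D is 5 units north of E: delta (east=+0, north=+5); D at (east=0, north=5).
  C is 1 unit east of D: delta (east=+1, north=+0); C at (east=1, north=5).
  B is 6 units southeast of C: delta (east=+6, north=-6); B at (east=7, north=-1).
  A is 1 unit west of B: delta (east=-1, north=+0); A at (east=6, north=-1).
Therefore A relative to E: (east=6, north=-1).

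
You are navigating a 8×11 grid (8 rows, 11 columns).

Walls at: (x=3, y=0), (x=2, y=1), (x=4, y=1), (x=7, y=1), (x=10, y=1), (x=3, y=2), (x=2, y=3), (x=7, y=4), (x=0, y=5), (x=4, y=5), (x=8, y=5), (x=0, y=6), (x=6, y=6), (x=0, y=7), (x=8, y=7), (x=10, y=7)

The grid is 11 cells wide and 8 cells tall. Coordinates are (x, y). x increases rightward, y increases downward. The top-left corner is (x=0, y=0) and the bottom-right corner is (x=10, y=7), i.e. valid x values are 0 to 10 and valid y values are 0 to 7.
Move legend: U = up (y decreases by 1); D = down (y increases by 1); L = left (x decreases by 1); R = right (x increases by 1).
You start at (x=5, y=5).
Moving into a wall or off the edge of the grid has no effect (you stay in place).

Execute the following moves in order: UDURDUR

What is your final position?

Start: (x=5, y=5)
  U (up): (x=5, y=5) -> (x=5, y=4)
  D (down): (x=5, y=4) -> (x=5, y=5)
  U (up): (x=5, y=5) -> (x=5, y=4)
  R (right): (x=5, y=4) -> (x=6, y=4)
  D (down): (x=6, y=4) -> (x=6, y=5)
  U (up): (x=6, y=5) -> (x=6, y=4)
  R (right): blocked, stay at (x=6, y=4)
Final: (x=6, y=4)

Answer: Final position: (x=6, y=4)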